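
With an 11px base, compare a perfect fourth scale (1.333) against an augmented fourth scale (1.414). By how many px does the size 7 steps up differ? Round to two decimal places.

Perfect fourth: 11.0 × 1.333⁷ = 82.2628px
Augmented fourth: 11.0 × 1.414⁷ = 124.3193px
Difference: 124.3193 − 82.2628 = 42.0565px

42.06px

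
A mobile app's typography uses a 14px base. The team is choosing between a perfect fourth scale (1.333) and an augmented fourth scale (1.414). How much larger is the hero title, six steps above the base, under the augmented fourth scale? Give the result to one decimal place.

33.4px

Perfect fourth: 14.0 × 1.333⁶ = 78.543px
Augmented fourth: 14.0 × 1.414⁶ = 111.899px
Difference: 111.899 − 78.543 = 33.356px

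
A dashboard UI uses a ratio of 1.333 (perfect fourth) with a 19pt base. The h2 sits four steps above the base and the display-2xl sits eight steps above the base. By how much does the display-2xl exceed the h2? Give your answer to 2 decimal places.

Step 4: 19.0 × 1.333⁴ = 59.9894pt
Step 8: 19.0 × 1.333⁸ = 189.4065pt
Difference: 189.4065 − 59.9894 = 129.4171pt

129.42pt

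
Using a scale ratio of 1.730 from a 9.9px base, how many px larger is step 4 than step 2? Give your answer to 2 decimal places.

Step 2: 9.9 × 1.730² = 29.6297px
Step 4: 9.9 × 1.730⁴ = 88.6788px
Difference: 88.6788 − 29.6297 = 59.0491px

59.05px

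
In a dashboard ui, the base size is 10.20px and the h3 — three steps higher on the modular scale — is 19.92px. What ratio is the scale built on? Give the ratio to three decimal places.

1.250

The ratio satisfies 10.20 × r³ = 19.92, so r = (19.92 / 10.20)^(1/3).
r = 1.9529^(1/3) ≈ 1.2500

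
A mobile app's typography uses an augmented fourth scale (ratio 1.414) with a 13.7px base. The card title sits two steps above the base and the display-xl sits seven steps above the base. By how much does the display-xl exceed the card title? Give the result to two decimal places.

127.44px

Step 2: 13.7 × 1.414² = 27.3917px
Step 7: 13.7 × 1.414⁷ = 154.8340px
Difference: 154.8340 − 27.3917 = 127.4423px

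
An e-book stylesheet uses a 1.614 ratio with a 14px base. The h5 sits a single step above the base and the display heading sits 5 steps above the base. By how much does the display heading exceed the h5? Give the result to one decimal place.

Step 1: 14.0 × 1.614 = 22.596px
Step 5: 14.0 × 1.614⁵ = 153.337px
Difference: 153.337 − 22.596 = 130.741px

130.7px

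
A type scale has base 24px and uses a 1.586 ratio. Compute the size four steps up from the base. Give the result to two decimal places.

151.85px

24.0 × 1.586⁴ = 24.0 × 6.32722 ≈ 151.85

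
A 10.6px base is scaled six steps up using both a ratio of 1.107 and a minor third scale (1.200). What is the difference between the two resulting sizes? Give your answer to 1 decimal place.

At 1.107: 10.6 × 1.107⁶ = 19.507px
Minor third: 10.6 × 1.200⁶ = 31.651px
Difference: 31.651 − 19.507 = 12.144px

12.1px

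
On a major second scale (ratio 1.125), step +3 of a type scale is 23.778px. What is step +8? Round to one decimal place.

23.778 × 1.125⁵ = 23.778 × 1.80203 ≈ 42.849

42.8px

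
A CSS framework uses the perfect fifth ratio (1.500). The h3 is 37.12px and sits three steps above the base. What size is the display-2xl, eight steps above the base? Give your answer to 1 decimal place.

281.9px

Moving from step +3 to step +8 is 5 steps up, so multiply by r⁵.
37.12 × 1.500⁵ = 37.12 × 7.59375 ≈ 281.880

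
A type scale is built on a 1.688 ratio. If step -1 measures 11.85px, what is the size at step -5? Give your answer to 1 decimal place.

1.5px

Moving from step -1 to step -5 is 4 steps down, so divide by r⁴.
11.85 ÷ 1.688⁴ = 11.85 ÷ 8.11876 ≈ 1.460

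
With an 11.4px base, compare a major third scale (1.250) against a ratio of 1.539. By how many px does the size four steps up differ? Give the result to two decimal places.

Major third: 11.4 × 1.250⁴ = 27.8320px
At 1.539: 11.4 × 1.539⁴ = 63.9528px
Difference: 63.9528 − 27.8320 = 36.1208px

36.12px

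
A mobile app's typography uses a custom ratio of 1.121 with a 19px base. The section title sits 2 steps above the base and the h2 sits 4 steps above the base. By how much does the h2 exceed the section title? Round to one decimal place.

6.1px

Step 2: 19.0 × 1.121² = 23.876px
Step 4: 19.0 × 1.121⁴ = 30.004px
Difference: 30.004 − 23.876 = 6.128px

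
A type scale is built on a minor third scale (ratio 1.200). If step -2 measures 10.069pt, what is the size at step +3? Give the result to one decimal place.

25.1pt

10.069 × 1.200⁵ = 10.069 × 2.48832 ≈ 25.055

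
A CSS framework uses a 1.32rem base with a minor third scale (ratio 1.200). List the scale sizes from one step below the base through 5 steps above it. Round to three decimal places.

Step -1: 1.32 ÷ 1.200 = 1.100
Step 0: 1.32rem
Step 1: 1.32 × 1.200 = 1.584
Step 2: 1.32 × 1.200² = 1.901
Step 3: 1.32 × 1.200³ = 2.281
Step 4: 1.32 × 1.200⁴ = 2.737
Step 5: 1.32 × 1.200⁵ = 3.285

1.100rem, 1.320rem, 1.584rem, 1.901rem, 2.281rem, 2.737rem, 3.285rem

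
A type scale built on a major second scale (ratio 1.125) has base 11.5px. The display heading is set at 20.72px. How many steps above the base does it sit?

5

1.125ⁿ = 20.72 / 11.5 = 1.8017
n = ln(1.8017) / ln(1.125) = 0.5888 / 0.1178 ≈ 5.00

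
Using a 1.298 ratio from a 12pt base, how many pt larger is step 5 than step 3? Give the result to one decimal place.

Step 3: 12.0 × 1.298³ = 26.243pt
Step 5: 12.0 × 1.298⁵ = 44.213pt
Difference: 44.213 − 26.243 = 17.970pt

18.0pt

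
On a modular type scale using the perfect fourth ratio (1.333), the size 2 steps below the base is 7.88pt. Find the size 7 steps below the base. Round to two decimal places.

7.88 ÷ 1.333⁵ = 7.88 ÷ 4.20873 ≈ 1.872

1.87pt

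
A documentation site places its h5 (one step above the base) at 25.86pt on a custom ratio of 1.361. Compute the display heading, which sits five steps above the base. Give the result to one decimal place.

The gap is 5 − (1) = 4 steps, so the factor is 1.361^4.
25.86 × 1.361⁴ = 25.86 × 3.43109 ≈ 88.728

88.7pt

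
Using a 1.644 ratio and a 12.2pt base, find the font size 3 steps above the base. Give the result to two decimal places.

54.21pt

12.2 × 1.644³ = 12.2 × 4.44330 ≈ 54.21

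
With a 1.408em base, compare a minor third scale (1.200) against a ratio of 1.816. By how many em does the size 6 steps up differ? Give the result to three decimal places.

46.296em

Minor third: 1.408 × 1.200⁶ = 4.20427em
At 1.816: 1.408 × 1.816⁶ = 50.50074em
Difference: 50.50074 − 4.20427 = 46.29647em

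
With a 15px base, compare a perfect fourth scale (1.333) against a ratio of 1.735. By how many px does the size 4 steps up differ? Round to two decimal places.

Perfect fourth: 15.0 × 1.333⁴ = 47.3600px
At 1.735: 15.0 × 1.735⁴ = 135.9218px
Difference: 135.9218 − 47.3600 = 88.5618px

88.56px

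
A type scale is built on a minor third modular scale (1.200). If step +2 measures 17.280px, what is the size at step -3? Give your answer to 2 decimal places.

6.94px

17.280 ÷ 1.200⁵ = 17.280 ÷ 2.48832 ≈ 6.944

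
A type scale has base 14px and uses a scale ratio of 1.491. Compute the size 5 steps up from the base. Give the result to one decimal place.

103.2px

A modular type scale is a geometric sequence: sizeₙ = base × rⁿ.
14.0 × 1.491⁵ = 14.0 × 7.36865 ≈ 103.16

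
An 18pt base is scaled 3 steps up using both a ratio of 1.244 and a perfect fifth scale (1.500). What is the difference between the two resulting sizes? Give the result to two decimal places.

At 1.244: 18.0 × 1.244³ = 34.6524pt
Perfect fifth: 18.0 × 1.500³ = 60.7500pt
Difference: 60.7500 − 34.6524 = 26.0976pt

26.10pt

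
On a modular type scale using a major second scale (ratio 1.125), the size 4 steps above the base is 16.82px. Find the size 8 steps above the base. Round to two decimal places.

16.82 × 1.125⁴ = 16.82 × 1.60181 ≈ 26.942

26.94px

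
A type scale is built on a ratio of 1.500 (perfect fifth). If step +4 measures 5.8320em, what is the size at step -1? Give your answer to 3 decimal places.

0.768em

Moving from step +4 to step -1 is 5 steps down, so divide by r⁵.
5.8320 ÷ 1.500⁵ = 5.8320 ÷ 7.59375 ≈ 0.768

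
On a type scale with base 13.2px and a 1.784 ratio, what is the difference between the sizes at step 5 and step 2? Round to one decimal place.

Step 2: 13.2 × 1.784² = 42.011px
Step 5: 13.2 × 1.784⁵ = 238.533px
Difference: 238.533 − 42.011 = 196.522px

196.5px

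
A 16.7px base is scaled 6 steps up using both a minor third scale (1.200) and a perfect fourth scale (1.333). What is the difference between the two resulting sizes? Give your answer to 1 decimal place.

Minor third: 16.7 × 1.200⁶ = 49.866px
Perfect fourth: 16.7 × 1.333⁶ = 93.691px
Difference: 93.691 − 49.866 = 43.825px

43.8px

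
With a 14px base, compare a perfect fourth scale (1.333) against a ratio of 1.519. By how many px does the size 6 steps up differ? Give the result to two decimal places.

93.44px

Perfect fourth: 14.0 × 1.333⁶ = 78.5433px
At 1.519: 14.0 × 1.519⁶ = 171.9787px
Difference: 171.9787 − 78.5433 = 93.4354px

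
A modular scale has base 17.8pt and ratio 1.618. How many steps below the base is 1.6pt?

5

1.618ⁿ = 17.8 / 1.6 = 11.1250
n = ln(11.1250) / ln(1.618) = 2.4092 / 0.4812 ≈ 5.01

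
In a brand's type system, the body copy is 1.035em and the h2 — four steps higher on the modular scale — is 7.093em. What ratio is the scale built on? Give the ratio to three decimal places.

1.618

r⁴ = 7.093 / 1.035, so r = (7.093/1.035)^(1/4).
r = 6.8531^(1/4) ≈ 1.6180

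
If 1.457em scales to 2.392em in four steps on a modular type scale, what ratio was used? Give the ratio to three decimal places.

1.132

The ratio satisfies 1.457 × r⁴ = 2.392, so r = (2.392 / 1.457)^(1/4).
r = 1.6417^(1/4) ≈ 1.1319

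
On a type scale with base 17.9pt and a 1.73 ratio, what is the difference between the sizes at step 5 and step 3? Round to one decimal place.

184.7pt

Step 3: 17.9 × 1.73³ = 92.681pt
Step 5: 17.9 × 1.73⁵ = 277.385pt
Difference: 277.385 − 92.681 = 184.704pt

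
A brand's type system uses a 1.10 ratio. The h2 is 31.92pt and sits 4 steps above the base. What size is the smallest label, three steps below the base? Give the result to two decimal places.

Moving from step +4 to step -3 is 7 steps down, so divide by r⁷.
31.92 ÷ 1.10⁷ = 31.92 ÷ 1.94872 ≈ 16.380

16.38pt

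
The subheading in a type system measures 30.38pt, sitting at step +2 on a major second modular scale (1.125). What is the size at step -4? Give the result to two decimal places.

Moving from step +2 to step -4 is 6 steps down, so divide by r⁶.
30.38 ÷ 1.125⁶ = 30.38 ÷ 2.02729 ≈ 14.986

14.99pt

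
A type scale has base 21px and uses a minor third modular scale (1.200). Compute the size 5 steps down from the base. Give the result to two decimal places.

A modular type scale is a geometric sequence: sizeₙ = base × rⁿ.
21.0 ÷ 1.200⁵ = 21.0 ÷ 2.48832 ≈ 8.44

8.44px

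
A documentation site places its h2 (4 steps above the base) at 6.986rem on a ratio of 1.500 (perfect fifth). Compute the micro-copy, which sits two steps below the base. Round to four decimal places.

0.6133rem

6.986 ÷ 1.500⁶ = 6.986 ÷ 11.39062 ≈ 0.6133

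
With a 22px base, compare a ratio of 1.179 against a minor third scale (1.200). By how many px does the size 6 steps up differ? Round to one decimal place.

At 1.179: 22.0 × 1.179⁶ = 59.089px
Minor third: 22.0 × 1.200⁶ = 65.692px
Difference: 65.692 − 59.089 = 6.603px

6.6px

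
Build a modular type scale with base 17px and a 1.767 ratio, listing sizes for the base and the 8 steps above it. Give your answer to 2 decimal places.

17.00px, 30.04px, 53.08px, 93.79px, 165.73px, 292.84px, 517.45px, 914.33px, 1615.63px

Step 0: 17px
Step 1: 17.0 × 1.767 = 30.04
Step 2: 17.0 × 1.767² = 53.08
Step 3: 17.0 × 1.767³ = 93.79
Step 4: 17.0 × 1.767⁴ = 165.73
Step 5: 17.0 × 1.767⁵ = 292.84
Step 6: 17.0 × 1.767⁶ = 517.45
Step 7: 17.0 × 1.767⁷ = 914.33
Step 8: 17.0 × 1.767⁸ = 1615.63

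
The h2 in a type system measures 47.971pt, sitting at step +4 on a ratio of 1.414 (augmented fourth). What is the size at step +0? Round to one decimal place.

12.0pt

47.971 ÷ 1.414⁴ = 47.971 ÷ 3.99758 ≈ 12.000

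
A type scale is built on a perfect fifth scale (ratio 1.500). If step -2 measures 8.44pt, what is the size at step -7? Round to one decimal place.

Moving from step -2 to step -7 is 5 steps down, so divide by r⁵.
8.44 ÷ 1.500⁵ = 8.44 ÷ 7.59375 ≈ 1.111

1.1pt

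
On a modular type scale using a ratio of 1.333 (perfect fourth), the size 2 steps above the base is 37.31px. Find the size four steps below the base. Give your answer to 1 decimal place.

6.7px

37.31 ÷ 1.333⁶ = 37.31 ÷ 5.61023 ≈ 6.650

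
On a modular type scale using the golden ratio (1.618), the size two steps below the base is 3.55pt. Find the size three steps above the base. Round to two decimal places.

3.55 × 1.618⁵ = 3.55 × 11.08901 ≈ 39.366

39.37pt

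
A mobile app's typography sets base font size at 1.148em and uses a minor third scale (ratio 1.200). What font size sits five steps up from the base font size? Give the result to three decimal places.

A modular type scale is a geometric sequence: sizeₙ = base × rⁿ.
1.148 × 1.200⁵ = 1.148 × 2.48832 ≈ 2.857

2.857em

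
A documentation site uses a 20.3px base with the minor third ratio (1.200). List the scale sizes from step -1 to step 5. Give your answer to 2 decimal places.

16.92px, 20.30px, 24.36px, 29.23px, 35.08px, 42.09px, 50.51px

Step -1: 20.3 ÷ 1.200 = 16.92
Step 0: 20.3px
Step 1: 20.3 × 1.200 = 24.36
Step 2: 20.3 × 1.200² = 29.23
Step 3: 20.3 × 1.200³ = 35.08
Step 4: 20.3 × 1.200⁴ = 42.09
Step 5: 20.3 × 1.200⁵ = 50.51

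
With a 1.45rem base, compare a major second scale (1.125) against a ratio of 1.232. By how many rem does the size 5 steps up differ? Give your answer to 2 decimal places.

Major second: 1.45 × 1.125⁵ = 2.6129rem
At 1.232: 1.45 × 1.232⁵ = 4.1155rem
Difference: 4.1155 − 2.6129 = 1.5026rem

1.50rem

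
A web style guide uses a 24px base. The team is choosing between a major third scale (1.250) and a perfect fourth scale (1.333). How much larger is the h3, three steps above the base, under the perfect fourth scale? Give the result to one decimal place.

Major third: 24.0 × 1.250³ = 46.875px
Perfect fourth: 24.0 × 1.333³ = 56.846px
Difference: 56.846 − 46.875 = 9.971px

10.0px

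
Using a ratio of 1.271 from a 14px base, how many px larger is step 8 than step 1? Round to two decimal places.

77.55px

Step 1: 14.0 × 1.271 = 17.7940px
Step 8: 14.0 × 1.271⁸ = 95.3438px
Difference: 95.3438 − 17.7940 = 77.5498px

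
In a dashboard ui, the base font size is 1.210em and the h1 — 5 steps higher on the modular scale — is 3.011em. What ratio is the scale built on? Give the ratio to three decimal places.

1.200

r⁵ = 3.011 / 1.210, so r = (3.011/1.210)^(1/5).
r = 2.4884^(1/5) ≈ 1.2000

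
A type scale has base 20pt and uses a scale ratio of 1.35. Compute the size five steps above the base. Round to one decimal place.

89.7pt

20.0 × 1.35⁵ = 20.0 × 4.48403 ≈ 89.68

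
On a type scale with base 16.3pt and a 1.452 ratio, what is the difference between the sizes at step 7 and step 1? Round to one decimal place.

Step 1: 16.3 × 1.452 = 23.668pt
Step 7: 16.3 × 1.452⁷ = 221.796pt
Difference: 221.796 − 23.668 = 198.128pt

198.1pt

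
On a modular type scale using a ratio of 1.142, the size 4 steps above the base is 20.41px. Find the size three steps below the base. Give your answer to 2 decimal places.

The gap is -3 − (4) = -7 steps, so the factor is 1.142^-7.
20.41 ÷ 1.142⁷ = 20.41 ÷ 2.53316 ≈ 8.057

8.06px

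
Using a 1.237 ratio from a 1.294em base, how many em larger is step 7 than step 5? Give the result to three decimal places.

Step 5: 1.294 × 1.237⁵ = 3.74785em
Step 7: 1.294 × 1.237⁷ = 5.73485em
Difference: 5.73485 − 3.74785 = 1.98700em

1.987em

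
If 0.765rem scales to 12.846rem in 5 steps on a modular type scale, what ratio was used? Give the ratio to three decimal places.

The ratio satisfies 0.765 × r⁵ = 12.846, so r = (12.846 / 0.765)^(1/5).
r = 16.7922^(1/5) ≈ 1.7580

1.758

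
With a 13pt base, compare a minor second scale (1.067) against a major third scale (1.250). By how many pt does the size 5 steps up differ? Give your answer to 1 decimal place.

21.7pt

Minor second: 13.0 × 1.067⁵ = 17.979pt
Major third: 13.0 × 1.250⁵ = 39.673pt
Difference: 39.673 − 17.979 = 21.694pt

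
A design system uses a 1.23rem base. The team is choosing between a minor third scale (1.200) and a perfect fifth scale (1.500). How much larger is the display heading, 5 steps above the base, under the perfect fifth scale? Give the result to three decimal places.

6.280rem

Minor third: 1.23 × 1.200⁵ = 3.06063rem
Perfect fifth: 1.23 × 1.500⁵ = 9.34031rem
Difference: 9.34031 − 3.06063 = 6.27968rem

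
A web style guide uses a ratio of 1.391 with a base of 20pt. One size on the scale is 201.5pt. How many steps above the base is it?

7

1.391ⁿ = 201.5 / 20 = 10.0750
n = ln(10.0750) / ln(1.391) = 2.3101 / 0.3300 ≈ 7.00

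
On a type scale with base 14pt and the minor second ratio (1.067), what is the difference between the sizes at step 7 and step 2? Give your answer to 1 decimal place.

Step 2: 14.0 × 1.067² = 15.939pt
Step 7: 14.0 × 1.067⁷ = 22.043pt
Difference: 22.043 − 15.939 = 6.104pt

6.1pt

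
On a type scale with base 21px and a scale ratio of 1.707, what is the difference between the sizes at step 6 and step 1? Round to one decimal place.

Step 1: 21.0 × 1.707 = 35.847px
Step 6: 21.0 × 1.707⁶ = 519.542px
Difference: 519.542 − 35.847 = 483.695px

483.7px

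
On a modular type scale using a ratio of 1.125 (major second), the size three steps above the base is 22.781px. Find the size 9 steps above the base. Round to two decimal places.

22.781 × 1.125⁶ = 22.781 × 2.02729 ≈ 46.184

46.18px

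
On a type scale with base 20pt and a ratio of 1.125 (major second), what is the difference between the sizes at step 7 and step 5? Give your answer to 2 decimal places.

9.57pt

Step 5: 20.0 × 1.125⁵ = 36.0406pt
Step 7: 20.0 × 1.125⁷ = 45.6139pt
Difference: 45.6139 − 36.0406 = 9.5733pt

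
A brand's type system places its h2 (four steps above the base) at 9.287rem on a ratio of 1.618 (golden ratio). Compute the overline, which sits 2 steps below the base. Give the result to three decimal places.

9.287 ÷ 1.618⁶ = 9.287 ÷ 17.94201 ≈ 0.518

0.518rem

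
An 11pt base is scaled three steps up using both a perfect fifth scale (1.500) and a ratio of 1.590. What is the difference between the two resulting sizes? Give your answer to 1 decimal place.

7.1pt

Perfect fifth: 11.0 × 1.500³ = 37.125pt
At 1.590: 11.0 × 1.590³ = 44.216pt
Difference: 44.216 − 37.125 = 7.091pt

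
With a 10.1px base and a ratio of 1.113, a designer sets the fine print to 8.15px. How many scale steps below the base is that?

2

1.113ⁿ = 10.1 / 8.15 = 1.2393
n = ln(1.2393) / ln(1.113) = 0.2145 / 0.1071 ≈ 2.00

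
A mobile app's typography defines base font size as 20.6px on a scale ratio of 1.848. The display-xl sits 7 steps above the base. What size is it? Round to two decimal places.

1516.29px

20.6 × 1.848⁷ = 20.6 × 73.60609 ≈ 1516.29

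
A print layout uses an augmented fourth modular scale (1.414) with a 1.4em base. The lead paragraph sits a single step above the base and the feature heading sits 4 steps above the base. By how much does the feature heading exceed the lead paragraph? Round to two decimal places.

3.62em

Step 1: 1.4 × 1.414 = 1.9796em
Step 4: 1.4 × 1.414⁴ = 5.5966em
Difference: 5.5966 − 1.9796 = 3.6170em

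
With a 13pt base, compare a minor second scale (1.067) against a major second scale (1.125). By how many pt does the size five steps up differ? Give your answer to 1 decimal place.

Minor second: 13.0 × 1.067⁵ = 17.979pt
Major second: 13.0 × 1.125⁵ = 23.426pt
Difference: 23.426 − 17.979 = 5.447pt

5.4pt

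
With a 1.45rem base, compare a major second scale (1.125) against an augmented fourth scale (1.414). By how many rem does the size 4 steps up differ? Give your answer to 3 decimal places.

3.474rem

Major second: 1.45 × 1.125⁴ = 2.32262rem
Augmented fourth: 1.45 × 1.414⁴ = 5.79650rem
Difference: 5.79650 − 2.32262 = 3.47388rem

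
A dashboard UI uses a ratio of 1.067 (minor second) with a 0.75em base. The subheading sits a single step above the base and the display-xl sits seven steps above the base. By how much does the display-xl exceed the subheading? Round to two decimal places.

0.38em

Step 1: 0.75 × 1.067 = 0.8002em
Step 7: 0.75 × 1.067⁷ = 1.1809em
Difference: 1.1809 − 0.8002 = 0.3807em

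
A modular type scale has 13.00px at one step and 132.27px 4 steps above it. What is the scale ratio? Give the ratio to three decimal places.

r⁴ = 132.27 / 13.00, so r = (132.27/13.00)^(1/4).
r = 10.1746^(1/4) ≈ 1.7860

1.786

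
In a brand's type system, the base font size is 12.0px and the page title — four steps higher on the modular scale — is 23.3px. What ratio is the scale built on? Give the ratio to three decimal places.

1.180

r⁴ = 23.3 / 12.0, so r = (23.3/12.0)^(1/4).
r = 1.9417^(1/4) ≈ 1.1804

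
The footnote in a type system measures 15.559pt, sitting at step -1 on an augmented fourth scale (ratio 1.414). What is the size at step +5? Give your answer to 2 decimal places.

124.36pt

Moving from step -1 to step +5 is 6 steps up, so multiply by r⁶.
15.559 × 1.414⁶ = 15.559 × 7.99275 ≈ 124.359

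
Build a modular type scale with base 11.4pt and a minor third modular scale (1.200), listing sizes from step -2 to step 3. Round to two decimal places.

Step -2: 11.4 ÷ 1.200² = 7.92
Step -1: 11.4 ÷ 1.200 = 9.50
Step 0: 11.4pt
Step 1: 11.4 × 1.200 = 13.68
Step 2: 11.4 × 1.200² = 16.42
Step 3: 11.4 × 1.200³ = 19.70

7.92pt, 9.50pt, 11.40pt, 13.68pt, 16.42pt, 19.70pt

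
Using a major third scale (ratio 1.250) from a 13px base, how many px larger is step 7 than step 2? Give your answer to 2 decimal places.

41.68px

Step 2: 13.0 × 1.250² = 20.3125px
Step 7: 13.0 × 1.250⁷ = 61.9888px
Difference: 61.9888 − 20.3125 = 41.6763px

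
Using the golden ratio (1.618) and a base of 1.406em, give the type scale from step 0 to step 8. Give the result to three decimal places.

1.406em, 2.275em, 3.681em, 5.956em, 9.636em, 15.591em, 25.226em, 40.816em, 66.041em

Step 0: 1.406em
Step 1: 1.406 × 1.618 = 2.275
Step 2: 1.406 × 1.618² = 3.681
Step 3: 1.406 × 1.618³ = 5.956
Step 4: 1.406 × 1.618⁴ = 9.636
Step 5: 1.406 × 1.618⁵ = 15.591
Step 6: 1.406 × 1.618⁶ = 25.226
Step 7: 1.406 × 1.618⁷ = 40.816
Step 8: 1.406 × 1.618⁸ = 66.041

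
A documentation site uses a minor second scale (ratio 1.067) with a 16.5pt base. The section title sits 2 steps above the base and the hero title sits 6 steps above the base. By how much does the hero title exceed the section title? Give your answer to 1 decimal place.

Step 2: 16.5 × 1.067² = 18.785pt
Step 6: 16.5 × 1.067⁶ = 24.348pt
Difference: 24.348 − 18.785 = 5.563pt

5.6pt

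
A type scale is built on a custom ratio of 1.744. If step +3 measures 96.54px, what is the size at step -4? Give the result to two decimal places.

Moving from step +3 to step -4 is 7 steps down, so divide by r⁷.
96.54 ÷ 1.744⁷ = 96.54 ÷ 49.07105 ≈ 1.967

1.97px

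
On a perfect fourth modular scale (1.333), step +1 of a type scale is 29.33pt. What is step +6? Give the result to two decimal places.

123.44pt

The gap is 6 − (1) = 5 steps, so the factor is 1.333^5.
29.33 × 1.333⁵ = 29.33 × 4.20873 ≈ 123.442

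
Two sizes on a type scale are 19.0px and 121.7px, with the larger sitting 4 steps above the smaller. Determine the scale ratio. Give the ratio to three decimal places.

The ratio satisfies 19.0 × r⁴ = 121.7, so r = (121.7 / 19.0)^(1/4).
r = 6.4053^(1/4) ≈ 1.5909

1.591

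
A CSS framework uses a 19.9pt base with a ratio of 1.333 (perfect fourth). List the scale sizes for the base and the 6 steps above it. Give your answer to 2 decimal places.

19.90pt, 26.53pt, 35.36pt, 47.14pt, 62.83pt, 83.75pt, 111.64pt

Step 0: 19.9pt
Step 1: 19.9 × 1.333 = 26.53
Step 2: 19.9 × 1.333² = 35.36
Step 3: 19.9 × 1.333³ = 47.14
Step 4: 19.9 × 1.333⁴ = 62.83
Step 5: 19.9 × 1.333⁵ = 83.75
Step 6: 19.9 × 1.333⁶ = 111.64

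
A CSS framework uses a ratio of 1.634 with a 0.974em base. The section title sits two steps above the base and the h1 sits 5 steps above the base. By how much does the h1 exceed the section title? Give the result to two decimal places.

Step 2: 0.974 × 1.634² = 2.6005em
Step 5: 0.974 × 1.634⁵ = 11.3454em
Difference: 11.3454 − 2.6005 = 8.7449em

8.74em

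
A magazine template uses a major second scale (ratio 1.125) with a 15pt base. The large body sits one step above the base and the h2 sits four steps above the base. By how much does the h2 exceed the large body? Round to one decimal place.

Step 1: 15.0 × 1.125 = 16.875pt
Step 4: 15.0 × 1.125⁴ = 24.027pt
Difference: 24.027 − 16.875 = 7.152pt

7.2pt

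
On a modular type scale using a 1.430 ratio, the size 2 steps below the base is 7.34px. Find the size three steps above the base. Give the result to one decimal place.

The gap is 3 − (-2) = 5 steps, so the factor is 1.430^5.
7.34 × 1.430⁵ = 7.34 × 5.97971 ≈ 43.891

43.9px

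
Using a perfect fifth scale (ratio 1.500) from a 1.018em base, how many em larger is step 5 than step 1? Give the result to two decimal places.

Step 1: 1.018 × 1.500 = 1.5270em
Step 5: 1.018 × 1.500⁵ = 7.7304em
Difference: 7.7304 − 1.5270 = 6.2034em

6.20em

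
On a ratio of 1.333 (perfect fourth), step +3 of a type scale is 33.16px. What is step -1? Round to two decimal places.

10.50px

Moving from step +3 to step -1 is 4 steps down, so divide by r⁴.
33.16 ÷ 1.333⁴ = 33.16 ÷ 3.15733 ≈ 10.503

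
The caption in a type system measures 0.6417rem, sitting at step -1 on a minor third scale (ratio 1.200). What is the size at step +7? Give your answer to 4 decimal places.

2.7592rem

The gap is 7 − (-1) = 8 steps, so the factor is 1.200^8.
0.6417 × 1.200⁸ = 0.6417 × 4.29982 ≈ 2.7592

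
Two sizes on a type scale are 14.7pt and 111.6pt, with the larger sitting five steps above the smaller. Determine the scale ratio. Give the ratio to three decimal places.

The ratio satisfies 14.7 × r⁵ = 111.6, so r = (111.6 / 14.7)^(1/5).
r = 7.5918^(1/5) ≈ 1.4999

1.500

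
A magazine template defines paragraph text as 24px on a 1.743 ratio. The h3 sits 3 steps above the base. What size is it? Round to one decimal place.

127.1px

24.0 × 1.743³ = 24.0 × 5.29532 ≈ 127.09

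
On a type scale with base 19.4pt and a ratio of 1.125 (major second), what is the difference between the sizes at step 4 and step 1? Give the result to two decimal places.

Step 1: 19.4 × 1.125 = 21.8250pt
Step 4: 19.4 × 1.125⁴ = 31.0750pt
Difference: 31.0750 − 21.8250 = 9.2500pt

9.25pt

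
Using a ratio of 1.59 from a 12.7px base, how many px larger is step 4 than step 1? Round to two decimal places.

60.98px

Step 1: 12.7 × 1.59 = 20.1930px
Step 4: 12.7 × 1.59⁴ = 81.1694px
Difference: 81.1694 − 20.1930 = 60.9764px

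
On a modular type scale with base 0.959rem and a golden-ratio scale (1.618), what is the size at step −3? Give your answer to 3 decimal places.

0.959 ÷ 1.618³ = 0.959 ÷ 4.23580 ≈ 0.226

0.226rem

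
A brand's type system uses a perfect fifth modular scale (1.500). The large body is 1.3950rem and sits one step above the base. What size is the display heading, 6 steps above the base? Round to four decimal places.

10.5933rem

1.3950 × 1.500⁵ = 1.3950 × 7.59375 ≈ 10.5933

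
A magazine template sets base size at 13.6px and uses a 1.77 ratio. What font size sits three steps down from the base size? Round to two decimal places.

2.45px

13.6 ÷ 1.77³ = 13.6 ÷ 5.54523 ≈ 2.45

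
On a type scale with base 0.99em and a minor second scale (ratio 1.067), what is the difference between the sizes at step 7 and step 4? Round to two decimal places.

Step 4: 0.99 × 1.067⁴ = 1.2832em
Step 7: 0.99 × 1.067⁷ = 1.5588em
Difference: 1.5588 − 1.2832 = 0.2756em

0.28em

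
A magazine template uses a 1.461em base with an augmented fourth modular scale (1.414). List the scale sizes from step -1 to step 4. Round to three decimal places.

1.033em, 1.461em, 2.066em, 2.921em, 4.130em, 5.840em

Step -1: 1.461 ÷ 1.414 = 1.033
Step 0: 1.461em
Step 1: 1.461 × 1.414 = 2.066
Step 2: 1.461 × 1.414² = 2.921
Step 3: 1.461 × 1.414³ = 4.130
Step 4: 1.461 × 1.414⁴ = 5.840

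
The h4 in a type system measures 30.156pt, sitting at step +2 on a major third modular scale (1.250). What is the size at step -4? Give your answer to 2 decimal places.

7.91pt

The gap is -4 − (2) = -6 steps, so the factor is 1.250^-6.
30.156 ÷ 1.250⁶ = 30.156 ÷ 3.81470 ≈ 7.905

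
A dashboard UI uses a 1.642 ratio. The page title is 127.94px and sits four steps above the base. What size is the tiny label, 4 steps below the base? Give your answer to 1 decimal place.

127.94 ÷ 1.642⁸ = 127.94 ÷ 52.84273 ≈ 2.421

2.4px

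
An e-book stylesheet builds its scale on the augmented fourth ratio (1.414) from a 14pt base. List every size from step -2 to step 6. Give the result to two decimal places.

7.00pt, 9.90pt, 14.00pt, 19.80pt, 27.99pt, 39.58pt, 55.97pt, 79.14pt, 111.90pt

Step -2: 14.0 ÷ 1.414² = 7.00
Step -1: 14.0 ÷ 1.414 = 9.90
Step 0: 14pt
Step 1: 14.0 × 1.414 = 19.80
Step 2: 14.0 × 1.414² = 27.99
Step 3: 14.0 × 1.414³ = 39.58
Step 4: 14.0 × 1.414⁴ = 55.97
Step 5: 14.0 × 1.414⁵ = 79.14
Step 6: 14.0 × 1.414⁶ = 111.90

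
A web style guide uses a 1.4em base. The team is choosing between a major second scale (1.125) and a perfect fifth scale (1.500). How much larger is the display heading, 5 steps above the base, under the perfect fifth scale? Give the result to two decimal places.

Major second: 1.4 × 1.125⁵ = 2.5228em
Perfect fifth: 1.4 × 1.500⁵ = 10.6312em
Difference: 10.6312 − 2.5228 = 8.1084em

8.11em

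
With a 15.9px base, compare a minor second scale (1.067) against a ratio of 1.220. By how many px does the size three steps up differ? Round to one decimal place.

Minor second: 15.9 × 1.067³ = 19.315px
At 1.220: 15.9 × 1.220³ = 28.872px
Difference: 28.872 − 19.315 = 9.557px

9.6px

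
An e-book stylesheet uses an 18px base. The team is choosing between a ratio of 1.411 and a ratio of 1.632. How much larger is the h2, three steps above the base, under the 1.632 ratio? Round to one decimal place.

27.7px

At 1.411: 18.0 × 1.411³ = 50.565px
At 1.632: 18.0 × 1.632³ = 78.241px
Difference: 78.241 − 50.565 = 27.676px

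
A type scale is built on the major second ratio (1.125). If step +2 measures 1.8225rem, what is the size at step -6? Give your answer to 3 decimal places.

0.710rem

1.8225 ÷ 1.125⁸ = 1.8225 ÷ 2.56578 ≈ 0.710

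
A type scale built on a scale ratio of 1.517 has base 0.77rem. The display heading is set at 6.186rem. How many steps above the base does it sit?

5

1.517ⁿ = 6.186 / 0.77 = 8.0338
n = ln(8.0338) / ln(1.517) = 2.0837 / 0.4167 ≈ 5.00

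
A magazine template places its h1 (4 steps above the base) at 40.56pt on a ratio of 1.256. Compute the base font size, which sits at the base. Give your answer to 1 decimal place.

16.3pt

Moving from step +4 to step +0 is 4 steps down, so divide by r⁴.
40.56 ÷ 1.256⁴ = 40.56 ÷ 2.48862 ≈ 16.298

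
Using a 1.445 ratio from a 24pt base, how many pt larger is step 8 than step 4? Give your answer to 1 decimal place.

351.6pt

Step 4: 24.0 × 1.445⁴ = 104.636pt
Step 8: 24.0 × 1.445⁸ = 456.199pt
Difference: 456.199 − 104.636 = 351.563pt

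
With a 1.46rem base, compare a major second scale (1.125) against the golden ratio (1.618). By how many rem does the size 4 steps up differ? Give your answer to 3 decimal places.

7.668rem

Major second: 1.46 × 1.125⁴ = 2.33864rem
Golden ratio: 1.46 × 1.618⁴ = 10.00615rem
Difference: 10.00615 − 2.33864 = 7.66751rem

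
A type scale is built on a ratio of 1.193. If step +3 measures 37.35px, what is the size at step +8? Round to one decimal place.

Moving from step +3 to step +8 is 5 steps up, so multiply by r⁵.
37.35 × 1.193⁵ = 37.35 × 2.41659 ≈ 90.259

90.3px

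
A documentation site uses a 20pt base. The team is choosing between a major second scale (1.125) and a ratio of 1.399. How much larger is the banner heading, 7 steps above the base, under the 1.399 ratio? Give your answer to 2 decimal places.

164.16pt

Major second: 20.0 × 1.125⁷ = 45.6139pt
At 1.399: 20.0 × 1.399⁷ = 209.7751pt
Difference: 209.7751 − 45.6139 = 164.1612pt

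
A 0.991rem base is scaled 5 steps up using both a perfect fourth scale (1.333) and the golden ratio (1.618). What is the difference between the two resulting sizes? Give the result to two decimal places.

Perfect fourth: 0.991 × 1.333⁵ = 4.1708rem
Golden ratio: 0.991 × 1.618⁵ = 10.9892rem
Difference: 10.9892 − 4.1708 = 6.8184rem

6.82rem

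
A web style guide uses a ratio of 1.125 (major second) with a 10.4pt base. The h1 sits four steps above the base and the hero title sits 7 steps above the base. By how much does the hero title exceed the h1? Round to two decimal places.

Step 4: 10.4 × 1.125⁴ = 16.6588pt
Step 7: 10.4 × 1.125⁷ = 23.7193pt
Difference: 23.7193 − 16.6588 = 7.0605pt

7.06pt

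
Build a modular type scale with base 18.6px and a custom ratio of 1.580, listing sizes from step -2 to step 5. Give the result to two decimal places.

Step -2: 18.6 ÷ 1.580² = 7.45
Step -1: 18.6 ÷ 1.580 = 11.77
Step 0: 18.6px
Step 1: 18.6 × 1.580 = 29.39
Step 2: 18.6 × 1.580² = 46.43
Step 3: 18.6 × 1.580³ = 73.36
Step 4: 18.6 × 1.580⁴ = 115.92
Step 5: 18.6 × 1.580⁵ = 183.15

7.45px, 11.77px, 18.60px, 29.39px, 46.43px, 73.36px, 115.92px, 183.15px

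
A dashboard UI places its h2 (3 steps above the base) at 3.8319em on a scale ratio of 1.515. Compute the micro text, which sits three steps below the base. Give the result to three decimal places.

The gap is -3 − (3) = -6 steps, so the factor is 1.515^-6.
3.8319 ÷ 1.515⁶ = 3.8319 ÷ 12.09138 ≈ 0.317

0.317em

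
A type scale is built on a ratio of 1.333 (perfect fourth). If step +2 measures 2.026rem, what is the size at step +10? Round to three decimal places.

20.197rem

2.026 × 1.333⁸ = 2.026 × 9.96876 ≈ 20.197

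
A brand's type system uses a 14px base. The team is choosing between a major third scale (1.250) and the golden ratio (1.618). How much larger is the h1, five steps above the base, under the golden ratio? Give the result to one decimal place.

Major third: 14.0 × 1.250⁵ = 42.725px
Golden ratio: 14.0 × 1.618⁵ = 155.246px
Difference: 155.246 − 42.725 = 112.521px

112.5px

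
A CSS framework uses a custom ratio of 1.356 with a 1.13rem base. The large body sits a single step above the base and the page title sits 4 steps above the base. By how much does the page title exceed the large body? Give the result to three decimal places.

2.288rem

Step 1: 1.13 × 1.356 = 1.53228rem
Step 4: 1.13 × 1.356⁴ = 3.82047rem
Difference: 3.82047 − 1.53228 = 2.28819rem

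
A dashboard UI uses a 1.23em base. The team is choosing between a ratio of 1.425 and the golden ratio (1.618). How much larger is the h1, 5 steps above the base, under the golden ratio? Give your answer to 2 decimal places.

6.41em

At 1.425: 1.23 × 1.425⁵ = 7.2274em
Golden ratio: 1.23 × 1.618⁵ = 13.6395em
Difference: 13.6395 − 7.2274 = 6.4121em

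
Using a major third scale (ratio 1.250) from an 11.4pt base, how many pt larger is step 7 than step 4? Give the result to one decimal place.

Step 4: 11.4 × 1.250⁴ = 27.832pt
Step 7: 11.4 × 1.250⁷ = 54.359pt
Difference: 54.359 − 27.832 = 26.527pt

26.5pt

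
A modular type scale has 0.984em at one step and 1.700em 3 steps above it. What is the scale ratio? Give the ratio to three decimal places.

The ratio satisfies 0.984 × r³ = 1.700, so r = (1.700 / 0.984)^(1/3).
r = 1.7276^(1/3) ≈ 1.1999

1.200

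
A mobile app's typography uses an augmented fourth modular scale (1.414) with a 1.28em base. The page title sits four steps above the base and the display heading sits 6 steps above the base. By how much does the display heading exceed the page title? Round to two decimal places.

Step 4: 1.28 × 1.414⁴ = 5.1169em
Step 6: 1.28 × 1.414⁶ = 10.2307em
Difference: 10.2307 − 5.1169 = 5.1138em

5.11em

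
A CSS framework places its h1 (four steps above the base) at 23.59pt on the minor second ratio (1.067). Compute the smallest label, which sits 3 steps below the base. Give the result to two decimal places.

14.98pt

Moving from step +4 to step -3 is 7 steps down, so divide by r⁷.
23.59 ÷ 1.067⁷ = 23.59 ÷ 1.57453 ≈ 14.982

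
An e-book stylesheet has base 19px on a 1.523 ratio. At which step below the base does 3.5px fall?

4

1.523ⁿ = 19 / 3.5 = 5.4286
n = ln(5.4286) / ln(1.523) = 1.6917 / 0.4207 ≈ 4.02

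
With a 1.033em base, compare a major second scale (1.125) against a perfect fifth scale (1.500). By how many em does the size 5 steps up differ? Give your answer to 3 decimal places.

Major second: 1.033 × 1.125⁵ = 1.86150em
Perfect fifth: 1.033 × 1.500⁵ = 7.84434em
Difference: 7.84434 − 1.86150 = 5.98284em

5.983em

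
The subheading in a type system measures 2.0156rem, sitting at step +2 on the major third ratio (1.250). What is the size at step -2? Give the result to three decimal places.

0.826rem

The gap is -2 − (2) = -4 steps, so the factor is 1.250^-4.
2.0156 ÷ 1.250⁴ = 2.0156 ÷ 2.44141 ≈ 0.826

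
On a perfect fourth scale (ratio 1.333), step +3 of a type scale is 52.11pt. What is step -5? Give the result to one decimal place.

5.2pt

52.11 ÷ 1.333⁸ = 52.11 ÷ 9.96876 ≈ 5.227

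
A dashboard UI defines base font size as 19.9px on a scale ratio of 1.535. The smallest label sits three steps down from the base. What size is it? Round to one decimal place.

5.5px

A modular type scale is a geometric sequence: sizeₙ = base × rⁿ.
19.9 ÷ 1.535³ = 19.9 ÷ 3.61681 ≈ 5.50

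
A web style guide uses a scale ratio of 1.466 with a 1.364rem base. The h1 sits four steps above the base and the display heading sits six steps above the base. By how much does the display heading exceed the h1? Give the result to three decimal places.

7.240rem

Step 4: 1.364 × 1.466⁴ = 6.30014rem
Step 6: 1.364 × 1.466⁶ = 13.53999rem
Difference: 13.53999 − 6.30014 = 7.23985rem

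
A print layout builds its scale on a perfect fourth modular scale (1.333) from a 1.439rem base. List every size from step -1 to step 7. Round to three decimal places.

1.080rem, 1.439rem, 1.918rem, 2.557rem, 3.408rem, 4.543rem, 6.056rem, 8.073rem, 10.761rem

Step -1: 1.439 ÷ 1.333 = 1.080
Step 0: 1.439rem
Step 1: 1.439 × 1.333 = 1.918
Step 2: 1.439 × 1.333² = 2.557
Step 3: 1.439 × 1.333³ = 3.408
Step 4: 1.439 × 1.333⁴ = 4.543
Step 5: 1.439 × 1.333⁵ = 6.056
Step 6: 1.439 × 1.333⁶ = 8.073
Step 7: 1.439 × 1.333⁷ = 10.761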